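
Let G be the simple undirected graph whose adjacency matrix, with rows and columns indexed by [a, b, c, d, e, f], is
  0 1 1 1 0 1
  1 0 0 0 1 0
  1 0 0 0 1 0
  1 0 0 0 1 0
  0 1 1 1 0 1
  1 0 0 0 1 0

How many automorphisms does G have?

The vertices split by degree into {a, e} (degree 4) and {b, c, d, f} (degree 2); every edge runs between the two parts, so G is the complete bipartite graph K_{2,4}. The parts have unequal sizes, so no automorphism swaps them; each part is permuted independently, giving S_2 × S_4 of order 2!·4! = 48.

48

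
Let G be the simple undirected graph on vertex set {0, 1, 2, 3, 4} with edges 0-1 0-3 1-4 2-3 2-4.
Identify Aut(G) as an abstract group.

D_5

Every vertex has degree 2 and the graph is connected, so G is the 5-cycle C_5. The automorphisms of the 5-cycle are exactly the symmetries of a regular 5-gon: the dihedral group D_5, |D_5| = 10.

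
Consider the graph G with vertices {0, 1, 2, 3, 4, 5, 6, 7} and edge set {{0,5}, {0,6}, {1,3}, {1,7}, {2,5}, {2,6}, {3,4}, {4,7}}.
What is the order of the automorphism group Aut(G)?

128

G has two connected components, {0, 2, 5, 6} and {1, 3, 4, 7}; each is 2-regular, so G = C_4 ⊔ C_4. With two isomorphic components, Aut(G) = Aut(C_4) ≀ S_2 = (D_4 × D_4) ⋊ Z_2: permute each cycle by D_4, then optionally swap the two cycles. Order 2·(2·4)² = 128.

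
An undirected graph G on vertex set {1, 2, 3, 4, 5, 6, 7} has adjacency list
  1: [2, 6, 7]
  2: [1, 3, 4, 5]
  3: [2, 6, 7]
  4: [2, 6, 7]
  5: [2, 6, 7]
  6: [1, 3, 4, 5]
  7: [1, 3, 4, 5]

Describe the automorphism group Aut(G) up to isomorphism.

S_3 × S_4

The vertices split by degree into {2, 6, 7} (degree 4) and {1, 3, 4, 5} (degree 3); every edge runs between the two parts, so G is the complete bipartite graph K_{3,4}. The parts have unequal sizes, so no automorphism swaps them; each part is permuted independently, giving S_3 × S_4 of order 3!·4! = 144.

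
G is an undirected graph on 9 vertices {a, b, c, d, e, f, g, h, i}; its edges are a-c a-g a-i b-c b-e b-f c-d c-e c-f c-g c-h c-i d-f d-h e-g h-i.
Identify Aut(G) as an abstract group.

the dihedral group of order 16

Vertex c is the unique vertex of degree 8; the remaining 8 vertices each have degree 3 and induce a cycle, so G is the wheel on 9 vertices with hub c. Every automorphism fixes the hub and acts on the rim 8-cycle, so Aut(G) ≅ Aut(C_8) = D_8 of order 16.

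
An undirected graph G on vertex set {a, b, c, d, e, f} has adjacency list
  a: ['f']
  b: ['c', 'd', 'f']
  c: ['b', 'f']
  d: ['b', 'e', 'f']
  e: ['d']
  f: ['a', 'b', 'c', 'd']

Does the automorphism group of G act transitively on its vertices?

No

Vertex c is the only vertex of degree 2, so every automorphism fixes it; G is not vertex-transitive.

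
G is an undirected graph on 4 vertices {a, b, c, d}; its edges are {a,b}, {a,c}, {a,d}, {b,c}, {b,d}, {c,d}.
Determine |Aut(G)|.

All 4 vertices are pairwise adjacent: G = K_4. Every bijection on the vertex set is an automorphism of K_4; hence Aut(K_4) ≅ S_4, order 24.

24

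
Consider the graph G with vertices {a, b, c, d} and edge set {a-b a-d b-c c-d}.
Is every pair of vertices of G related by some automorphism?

Yes

G is 2-regular and connected on 4 vertices, i.e. the cycle C_4. C_4 has 4 rotations and 4 reflections, so Aut(C_4) ≅ D_4 of order 8. Under this action every vertex can be carried to every other, so G is vertex-transitive.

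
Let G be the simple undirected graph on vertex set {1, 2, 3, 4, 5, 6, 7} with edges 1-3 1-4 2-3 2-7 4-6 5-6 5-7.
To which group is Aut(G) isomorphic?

the dihedral group of order 14

G is 2-regular and connected on 7 vertices, i.e. the cycle C_7. C_7 has 7 rotations and 7 reflections, so Aut(C_7) ≅ D_7 of order 14.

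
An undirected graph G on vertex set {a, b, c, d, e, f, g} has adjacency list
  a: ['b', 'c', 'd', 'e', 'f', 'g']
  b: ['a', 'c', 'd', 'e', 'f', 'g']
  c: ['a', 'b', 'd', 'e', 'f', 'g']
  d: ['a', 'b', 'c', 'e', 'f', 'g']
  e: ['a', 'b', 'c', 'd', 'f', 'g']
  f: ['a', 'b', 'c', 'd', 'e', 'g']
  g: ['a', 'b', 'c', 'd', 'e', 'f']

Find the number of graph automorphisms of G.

5040

Every vertex has degree 6, so G is the complete graph K_7. Every bijection on the vertex set is an automorphism of K_7; hence Aut(K_7) ≅ S_7, order 5040.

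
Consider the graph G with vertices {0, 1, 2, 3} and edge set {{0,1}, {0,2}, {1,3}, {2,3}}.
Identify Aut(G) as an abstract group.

G is 2-regular and bipartite on 2^2 = 4 vertices with girth 4; it is the hypercube graph Q_2. The symmetry group of the 2-cube is the hyperoctahedral group B_2 = Z_2 ≀ S_2, of order 2^2·2! = 8.

D_4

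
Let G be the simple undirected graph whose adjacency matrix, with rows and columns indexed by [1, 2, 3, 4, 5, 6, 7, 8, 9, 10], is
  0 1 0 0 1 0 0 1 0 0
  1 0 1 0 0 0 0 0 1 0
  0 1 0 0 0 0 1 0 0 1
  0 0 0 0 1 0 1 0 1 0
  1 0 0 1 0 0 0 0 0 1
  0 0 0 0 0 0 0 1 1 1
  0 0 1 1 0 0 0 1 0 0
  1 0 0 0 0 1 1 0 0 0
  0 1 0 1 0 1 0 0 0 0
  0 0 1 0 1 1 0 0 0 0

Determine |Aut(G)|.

G is 3-regular on 10 vertices with no triangles and no 4-cycles (girth 5): this is the Petersen graph. Viewing the Petersen graph as the Kneser graph K(5,2) — vertices are 2-subsets of {1,…,5}, edges join disjoint pairs — its automorphisms are exactly the permutations of the 5-element set, so Aut ≅ S_5 of order 120.

120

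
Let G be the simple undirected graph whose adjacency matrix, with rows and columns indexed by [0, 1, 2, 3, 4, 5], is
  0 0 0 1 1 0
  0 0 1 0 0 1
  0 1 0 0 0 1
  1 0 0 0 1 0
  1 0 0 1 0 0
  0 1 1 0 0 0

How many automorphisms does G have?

72

G has two connected components, {1, 2, 5} and {0, 3, 4}; each is 2-regular, so G = C_3 ⊔ C_3. With two isomorphic components, Aut(G) = Aut(C_3) ≀ S_2 = (D_3 × D_3) ⋊ Z_2: permute each cycle by D_3, then optionally swap the two cycles. Order 2·(2·3)² = 72.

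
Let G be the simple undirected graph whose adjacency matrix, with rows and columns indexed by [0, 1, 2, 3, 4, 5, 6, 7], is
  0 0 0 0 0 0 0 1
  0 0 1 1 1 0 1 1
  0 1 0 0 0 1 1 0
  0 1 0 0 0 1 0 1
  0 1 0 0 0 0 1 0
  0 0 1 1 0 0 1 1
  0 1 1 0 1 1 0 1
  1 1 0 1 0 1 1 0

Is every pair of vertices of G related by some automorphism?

No

Vertex 0 is the only vertex of degree 1, so every automorphism fixes it; G is not vertex-transitive.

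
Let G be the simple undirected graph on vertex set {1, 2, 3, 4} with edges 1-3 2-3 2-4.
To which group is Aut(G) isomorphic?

the cyclic group of order 2

The degree sequence is [1, 2, 2, 1]; the two degree-1 vertices 1 and 4 are the ends of a path, so G = P_4. The only nontrivial automorphism of a path is the end-to-end reflection, so Aut(G) ≅ Z_2.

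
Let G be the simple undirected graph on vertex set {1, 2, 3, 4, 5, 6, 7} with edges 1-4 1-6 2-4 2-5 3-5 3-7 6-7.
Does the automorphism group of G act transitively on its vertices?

G is 2-regular and connected on 7 vertices, i.e. the cycle C_7. C_7 has 7 rotations and 7 reflections, so Aut(C_7) ≅ D_7 of order 14. Under this action every vertex can be carried to every other, so G is vertex-transitive.

Yes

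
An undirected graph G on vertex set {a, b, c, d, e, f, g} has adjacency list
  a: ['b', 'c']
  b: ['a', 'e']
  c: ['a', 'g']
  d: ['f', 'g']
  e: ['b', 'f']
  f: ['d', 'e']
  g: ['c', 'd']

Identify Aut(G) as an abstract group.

Every vertex has degree 2 and the graph is connected, so G is the 7-cycle C_7. C_7 has 7 rotations and 7 reflections, so Aut(C_7) ≅ D_7 of order 14.

D_7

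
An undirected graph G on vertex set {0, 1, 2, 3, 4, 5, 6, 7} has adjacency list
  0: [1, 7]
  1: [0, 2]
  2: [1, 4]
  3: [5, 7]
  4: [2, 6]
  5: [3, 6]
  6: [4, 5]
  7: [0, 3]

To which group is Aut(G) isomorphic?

G is 2-regular and connected on 8 vertices, i.e. the cycle C_8. The automorphisms of the 8-cycle are exactly the symmetries of a regular 8-gon: the dihedral group D_8, |D_8| = 16.

D_8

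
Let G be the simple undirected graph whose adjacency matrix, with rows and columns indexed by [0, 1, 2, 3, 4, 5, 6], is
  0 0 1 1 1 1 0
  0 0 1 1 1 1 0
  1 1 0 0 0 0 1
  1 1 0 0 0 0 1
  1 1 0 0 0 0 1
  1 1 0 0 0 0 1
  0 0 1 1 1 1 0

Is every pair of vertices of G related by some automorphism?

No

Automorphisms preserve degree, but G has vertices of degree 3 and vertices of degree 4; no automorphism maps one to the other, so G is not vertex-transitive.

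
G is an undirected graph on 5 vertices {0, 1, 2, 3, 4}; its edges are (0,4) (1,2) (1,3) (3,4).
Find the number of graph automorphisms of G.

2

The degree sequence is [1, 2, 1, 2, 2]; the two degree-1 vertices 0 and 2 are the ends of a path, so G = P_5. The only nontrivial automorphism of a path is the end-to-end reflection, so Aut(G) ≅ Z_2.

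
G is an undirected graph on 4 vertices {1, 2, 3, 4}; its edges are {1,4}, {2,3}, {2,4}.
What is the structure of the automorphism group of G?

The degree sequence is [1, 2, 1, 2]; the two degree-1 vertices 1 and 3 are the ends of a path, so G = P_4. The only nontrivial automorphism of a path is the end-to-end reflection, so Aut(G) ≅ Z_2.

C_2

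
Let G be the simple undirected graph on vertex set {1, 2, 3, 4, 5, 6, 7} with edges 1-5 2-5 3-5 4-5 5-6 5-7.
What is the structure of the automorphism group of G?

Vertex 5 has degree 6 and every other vertex has degree 1, so G is the star K_{1,6} with centre 5. Any automorphism fixes the centre and permutes the 6 leaves freely, so Aut(G) ≅ S_6 of order 6! = 720.

the symmetric group on 6 letters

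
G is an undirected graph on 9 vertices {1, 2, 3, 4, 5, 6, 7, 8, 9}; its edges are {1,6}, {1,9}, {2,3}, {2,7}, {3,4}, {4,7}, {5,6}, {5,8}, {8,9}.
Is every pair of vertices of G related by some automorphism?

G has two connected components, {1, 5, 6, 8, 9} and {2, 3, 4, 7}; each is 2-regular, so G = C_5 ⊔ C_4. The orbit of 1 under Aut(G) is {1, 5, 6, 8, 9}, which does not contain 2, so G is not vertex-transitive.

No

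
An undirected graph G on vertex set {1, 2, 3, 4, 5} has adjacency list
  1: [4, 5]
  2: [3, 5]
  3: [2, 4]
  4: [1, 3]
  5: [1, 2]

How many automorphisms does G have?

10

G is 2-regular and connected on 5 vertices, i.e. the cycle C_5. The automorphisms of the 5-cycle are exactly the symmetries of a regular 5-gon: the dihedral group D_5, |D_5| = 10.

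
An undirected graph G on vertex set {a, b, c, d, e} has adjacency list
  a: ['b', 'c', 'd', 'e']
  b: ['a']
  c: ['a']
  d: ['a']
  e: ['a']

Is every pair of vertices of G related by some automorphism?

Vertex a is the only vertex of degree 4, so every automorphism fixes it; G is not vertex-transitive.

No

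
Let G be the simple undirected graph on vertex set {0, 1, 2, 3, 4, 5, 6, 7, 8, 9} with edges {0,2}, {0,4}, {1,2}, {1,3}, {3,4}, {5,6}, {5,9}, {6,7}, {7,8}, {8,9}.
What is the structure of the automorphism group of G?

G has two connected components, {0, 1, 2, 3, 4} and {5, 6, 7, 8, 9}; each is 2-regular, so G = C_5 ⊔ C_5. With two isomorphic components, Aut(G) = Aut(C_5) ≀ S_2 = (D_5 × D_5) ⋊ Z_2: permute each cycle by D_5, then optionally swap the two cycles. Order 2·(2·5)² = 200.

D_5 ≀ Z_2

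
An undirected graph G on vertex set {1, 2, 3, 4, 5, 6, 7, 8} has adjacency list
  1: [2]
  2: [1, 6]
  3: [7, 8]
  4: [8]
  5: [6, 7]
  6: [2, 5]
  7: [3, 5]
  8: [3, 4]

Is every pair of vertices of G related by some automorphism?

No

Automorphisms preserve degree, but G has vertices of degree 1 and vertices of degree 2; no automorphism maps one to the other, so G is not vertex-transitive.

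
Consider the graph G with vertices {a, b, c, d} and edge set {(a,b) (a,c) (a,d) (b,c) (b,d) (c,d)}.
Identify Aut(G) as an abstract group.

the symmetric group on 4 letters

All 4 vertices are pairwise adjacent: G = K_4. Every bijection on the vertex set is an automorphism of K_4; hence Aut(K_4) ≅ S_4, order 24.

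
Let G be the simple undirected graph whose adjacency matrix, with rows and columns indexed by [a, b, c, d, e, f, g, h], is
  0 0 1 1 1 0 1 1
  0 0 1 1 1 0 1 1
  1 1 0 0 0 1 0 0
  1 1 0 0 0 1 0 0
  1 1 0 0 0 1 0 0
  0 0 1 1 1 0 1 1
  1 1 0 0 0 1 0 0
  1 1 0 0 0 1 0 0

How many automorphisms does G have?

720

The vertices split by degree into {a, b, f} (degree 5) and {c, d, e, g, h} (degree 3); every edge runs between the two parts, so G is the complete bipartite graph K_{3,5}. The parts have unequal sizes, so no automorphism swaps them; each part is permuted independently, giving S_3 × S_5 of order 3!·5! = 720.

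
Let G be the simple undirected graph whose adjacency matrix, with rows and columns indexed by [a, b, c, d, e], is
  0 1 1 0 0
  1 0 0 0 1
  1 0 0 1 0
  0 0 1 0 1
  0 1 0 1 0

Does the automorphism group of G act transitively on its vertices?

G is 2-regular and connected on 5 vertices, i.e. the cycle C_5. The automorphisms of the 5-cycle are exactly the symmetries of a regular 5-gon: the dihedral group D_5, |D_5| = 10. Under this action every vertex can be carried to every other, so G is vertex-transitive.

Yes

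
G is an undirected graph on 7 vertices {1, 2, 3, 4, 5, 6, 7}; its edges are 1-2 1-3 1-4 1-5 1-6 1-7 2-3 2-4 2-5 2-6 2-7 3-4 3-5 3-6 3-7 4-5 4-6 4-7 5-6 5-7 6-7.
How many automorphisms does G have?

All 7 vertices are pairwise adjacent: G = K_7. Any permutation of the 7 vertices preserves K_7, so Aut(K_7) = S_7 of order 7! = 5040.

5040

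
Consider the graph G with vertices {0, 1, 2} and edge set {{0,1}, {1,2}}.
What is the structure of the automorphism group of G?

The degree sequence is [1, 2, 1]; the two degree-1 vertices 0 and 2 are the ends of a path, so G = P_3. A path has exactly one nontrivial symmetry — reversal — giving Aut(G) of order 2.

C_2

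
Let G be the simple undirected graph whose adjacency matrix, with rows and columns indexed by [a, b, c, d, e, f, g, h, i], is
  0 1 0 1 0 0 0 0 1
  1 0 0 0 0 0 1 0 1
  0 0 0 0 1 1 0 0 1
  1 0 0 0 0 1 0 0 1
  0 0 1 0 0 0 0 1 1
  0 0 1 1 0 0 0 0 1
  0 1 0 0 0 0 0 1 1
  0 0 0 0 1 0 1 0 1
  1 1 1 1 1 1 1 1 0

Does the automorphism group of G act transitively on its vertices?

Vertex i is the only vertex of degree 8, so every automorphism fixes it; G is not vertex-transitive.

No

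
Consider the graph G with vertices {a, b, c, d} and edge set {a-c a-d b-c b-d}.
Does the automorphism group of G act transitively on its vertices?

Every vertex has degree 2 and the graph is connected, so G is the 4-cycle C_4. The automorphisms of the 4-cycle are exactly the symmetries of a regular 4-gon: the dihedral group D_4, |D_4| = 8. This group acts transitively on the 4 vertices.

Yes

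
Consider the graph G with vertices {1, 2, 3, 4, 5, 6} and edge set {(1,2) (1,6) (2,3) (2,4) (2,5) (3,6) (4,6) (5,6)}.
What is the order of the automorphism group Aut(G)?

48

The vertices split by degree into {2, 6} (degree 4) and {1, 3, 4, 5} (degree 2); every edge runs between the two parts, so G is the complete bipartite graph K_{2,4}. Automorphisms preserve the bipartition setwise (since the parts differ in size) and act as S_4 × S_2 within it; |Aut| = 48.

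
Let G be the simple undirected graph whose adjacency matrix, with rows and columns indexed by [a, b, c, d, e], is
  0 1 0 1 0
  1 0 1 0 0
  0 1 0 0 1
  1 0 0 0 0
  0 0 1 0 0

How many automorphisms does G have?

2

The degree sequence is [2, 2, 2, 1, 1]; the two degree-1 vertices d and e are the ends of a path, so G = P_5. The only nontrivial automorphism of a path is the end-to-end reflection, so Aut(G) ≅ Z_2.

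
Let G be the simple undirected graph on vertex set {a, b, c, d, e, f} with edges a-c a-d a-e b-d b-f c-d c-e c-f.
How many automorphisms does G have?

The degree sequence is [3, 2, 4, 3, 2, 2]. Checking the degree-preserving permutations of the vertex set shows that none except the identity preserves every edge, so Aut(G) is trivial.

1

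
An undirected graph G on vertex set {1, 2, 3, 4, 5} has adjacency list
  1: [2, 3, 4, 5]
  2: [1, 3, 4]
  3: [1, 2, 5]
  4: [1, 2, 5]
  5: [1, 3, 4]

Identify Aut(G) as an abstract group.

D_4

Vertex 1 is the unique vertex of degree 4; the remaining 4 vertices each have degree 3 and induce a cycle, so G is the wheel on 5 vertices with hub 1. Every automorphism fixes the hub and acts on the rim 4-cycle, so Aut(G) ≅ Aut(C_4) = D_4 of order 8.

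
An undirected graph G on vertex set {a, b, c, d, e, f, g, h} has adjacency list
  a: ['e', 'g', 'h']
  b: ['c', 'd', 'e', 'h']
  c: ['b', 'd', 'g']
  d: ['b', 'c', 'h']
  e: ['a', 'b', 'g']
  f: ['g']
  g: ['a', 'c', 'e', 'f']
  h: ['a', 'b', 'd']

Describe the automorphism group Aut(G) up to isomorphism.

the trivial group

The degree sequence is [3, 4, 3, 3, 3, 1, 4, 3]. Checking the degree-preserving permutations of the vertex set shows that none except the identity preserves every edge, so Aut(G) is trivial.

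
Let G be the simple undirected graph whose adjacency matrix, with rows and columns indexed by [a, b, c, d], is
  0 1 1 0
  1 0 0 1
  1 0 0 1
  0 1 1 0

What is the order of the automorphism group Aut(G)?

G is 2-regular and connected on 4 vertices, i.e. the cycle C_4. The automorphisms of the 4-cycle are exactly the symmetries of a regular 4-gon: the dihedral group D_4, |D_4| = 8.

8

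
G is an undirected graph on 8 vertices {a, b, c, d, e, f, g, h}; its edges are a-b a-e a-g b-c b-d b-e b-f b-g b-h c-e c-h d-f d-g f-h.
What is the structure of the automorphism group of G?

the dihedral group of order 14

Vertex b is the unique vertex of degree 7; the remaining 7 vertices each have degree 3 and induce a cycle, so G is the wheel on 8 vertices with hub b. Every automorphism fixes the hub and acts on the rim 7-cycle, so Aut(G) ≅ Aut(C_7) = D_7 of order 14.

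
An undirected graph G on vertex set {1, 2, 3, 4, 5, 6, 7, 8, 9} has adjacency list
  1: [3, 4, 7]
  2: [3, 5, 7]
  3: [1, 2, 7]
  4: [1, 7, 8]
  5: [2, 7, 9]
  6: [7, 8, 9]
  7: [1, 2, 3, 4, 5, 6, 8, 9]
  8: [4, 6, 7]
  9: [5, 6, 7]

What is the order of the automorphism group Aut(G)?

16

Vertex 7 is the unique vertex of degree 8; the remaining 8 vertices each have degree 3 and induce a cycle, so G is the wheel on 9 vertices with hub 7. Every automorphism fixes the hub and acts on the rim 8-cycle, so Aut(G) ≅ Aut(C_8) = D_8 of order 16.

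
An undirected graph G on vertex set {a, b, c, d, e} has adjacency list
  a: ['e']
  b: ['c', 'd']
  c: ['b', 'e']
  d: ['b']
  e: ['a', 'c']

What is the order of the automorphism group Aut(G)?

2

The degree sequence is [1, 2, 2, 1, 2]; the two degree-1 vertices a and d are the ends of a path, so G = P_5. The only nontrivial automorphism of a path is the end-to-end reflection, so Aut(G) ≅ Z_2.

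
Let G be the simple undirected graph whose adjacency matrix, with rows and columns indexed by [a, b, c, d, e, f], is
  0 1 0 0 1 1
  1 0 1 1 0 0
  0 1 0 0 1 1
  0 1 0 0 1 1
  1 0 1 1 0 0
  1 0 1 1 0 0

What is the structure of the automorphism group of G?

G is 3-regular and bipartite with parts {a, c, d} and {b, e, f} (each part is independent and every cross-pair is an edge), so G = K_{3,3}. Each part can be permuted independently (S_3 × S_3) and the two equal-size parts can also be swapped, giving (S_3 × S_3) ⋊ Z_2 of order 2·(3!)² = 72.

S_3 ≀ Z_2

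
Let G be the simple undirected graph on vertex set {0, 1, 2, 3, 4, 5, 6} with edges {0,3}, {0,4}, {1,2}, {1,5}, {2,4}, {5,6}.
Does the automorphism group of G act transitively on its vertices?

No

Automorphisms preserve degree, but G has vertices of degree 1 and vertices of degree 2; no automorphism maps one to the other, so G is not vertex-transitive.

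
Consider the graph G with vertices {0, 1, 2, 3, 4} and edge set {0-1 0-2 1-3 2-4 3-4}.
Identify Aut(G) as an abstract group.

D_5

Every vertex has degree 2 and the graph is connected, so G is the 5-cycle C_5. The automorphisms of the 5-cycle are exactly the symmetries of a regular 5-gon: the dihedral group D_5, |D_5| = 10.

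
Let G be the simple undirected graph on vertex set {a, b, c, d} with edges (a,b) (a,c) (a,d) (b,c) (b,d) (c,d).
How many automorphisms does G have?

Every vertex has degree 3, so G is the complete graph K_4. Any permutation of the 4 vertices preserves K_4, so Aut(K_4) = S_4 of order 4! = 24.

24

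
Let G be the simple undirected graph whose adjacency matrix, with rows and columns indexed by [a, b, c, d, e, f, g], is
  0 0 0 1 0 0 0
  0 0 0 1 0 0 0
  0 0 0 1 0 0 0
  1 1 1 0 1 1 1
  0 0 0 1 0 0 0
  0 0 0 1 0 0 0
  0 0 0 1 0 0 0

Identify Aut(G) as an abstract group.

the symmetric group on 6 letters

Vertex d has degree 6 and every other vertex has degree 1, so G is the star K_{1,6} with centre d. The 6 leaves are pairwise interchangeable while the centre is fixed, giving Aut(G) = S_6.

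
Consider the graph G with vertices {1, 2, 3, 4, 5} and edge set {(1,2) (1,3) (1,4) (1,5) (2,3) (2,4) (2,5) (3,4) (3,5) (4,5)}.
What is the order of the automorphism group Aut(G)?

120

All 5 vertices are pairwise adjacent: G = K_5. Any permutation of the 5 vertices preserves K_5, so Aut(K_5) = S_5 of order 5! = 120.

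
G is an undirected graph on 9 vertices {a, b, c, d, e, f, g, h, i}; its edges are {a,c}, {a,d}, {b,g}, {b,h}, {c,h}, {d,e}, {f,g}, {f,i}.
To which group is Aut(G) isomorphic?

The degree sequence is [2, 2, 2, 2, 1, 2, 2, 2, 1]; the two degree-1 vertices e and i are the ends of a path, so G = P_9. A path has exactly one nontrivial symmetry — reversal — giving Aut(G) of order 2.

the cyclic group of order 2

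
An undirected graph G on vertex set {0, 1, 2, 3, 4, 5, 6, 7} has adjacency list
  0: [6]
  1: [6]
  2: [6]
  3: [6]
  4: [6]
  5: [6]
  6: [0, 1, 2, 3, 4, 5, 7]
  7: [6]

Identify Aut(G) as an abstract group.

Vertex 6 has degree 7 and every other vertex has degree 1, so G is the star K_{1,7} with centre 6. The 7 leaves are pairwise interchangeable while the centre is fixed, giving Aut(G) = S_7.

S_7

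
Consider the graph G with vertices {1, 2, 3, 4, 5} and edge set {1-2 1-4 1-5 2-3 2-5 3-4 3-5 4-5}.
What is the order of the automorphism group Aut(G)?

Vertex 5 is the unique vertex of degree 4; the remaining 4 vertices each have degree 3 and induce a cycle, so G is the wheel on 5 vertices with hub 5. With the hub fixed, the remaining symmetry is that of the rim cycle C_4, giving the dihedral group D_4.

8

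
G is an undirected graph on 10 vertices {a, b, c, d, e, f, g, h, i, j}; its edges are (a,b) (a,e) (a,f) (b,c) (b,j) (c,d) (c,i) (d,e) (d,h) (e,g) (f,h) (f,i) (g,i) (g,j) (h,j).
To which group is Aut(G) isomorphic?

the symmetric group S_5

G is 3-regular on 10 vertices with no triangles and no 4-cycles (girth 5): this is the Petersen graph. It is a classical fact that the Petersen graph has automorphism group S_5 (order 120), arising from its description as the Kneser graph K(5,2).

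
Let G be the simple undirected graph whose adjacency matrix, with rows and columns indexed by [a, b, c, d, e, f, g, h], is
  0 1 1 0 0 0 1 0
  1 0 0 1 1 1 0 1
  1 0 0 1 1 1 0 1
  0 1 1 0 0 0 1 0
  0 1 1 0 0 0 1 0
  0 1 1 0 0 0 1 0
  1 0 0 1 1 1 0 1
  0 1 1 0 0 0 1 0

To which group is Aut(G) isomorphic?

The vertices split by degree into {b, c, g} (degree 5) and {a, d, e, f, h} (degree 3); every edge runs between the two parts, so G is the complete bipartite graph K_{3,5}. The parts have unequal sizes, so no automorphism swaps them; each part is permuted independently, giving S_5 × S_3 of order 5!·3! = 720.

S_5 × S_3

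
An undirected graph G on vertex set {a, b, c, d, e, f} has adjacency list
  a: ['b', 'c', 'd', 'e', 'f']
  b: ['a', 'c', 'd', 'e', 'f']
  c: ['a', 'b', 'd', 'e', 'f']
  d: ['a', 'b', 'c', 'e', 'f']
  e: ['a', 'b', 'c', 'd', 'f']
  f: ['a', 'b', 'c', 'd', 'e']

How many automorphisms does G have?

720

All 6 vertices are pairwise adjacent: G = K_6. Every bijection on the vertex set is an automorphism of K_6; hence Aut(K_6) ≅ S_6, order 720.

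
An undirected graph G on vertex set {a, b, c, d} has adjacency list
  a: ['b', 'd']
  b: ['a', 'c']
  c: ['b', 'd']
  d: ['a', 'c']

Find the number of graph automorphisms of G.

G is 2-regular and bipartite on 2^2 = 4 vertices with girth 4; it is the hypercube graph Q_2. The symmetry group of the 2-cube is the hyperoctahedral group B_2 = Z_2 ≀ S_2, of order 2^2·2! = 8.

8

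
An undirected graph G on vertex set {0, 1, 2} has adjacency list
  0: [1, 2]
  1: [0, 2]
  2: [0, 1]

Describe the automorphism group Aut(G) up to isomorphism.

All 3 vertices are pairwise adjacent: G = K_3. Every bijection on the vertex set is an automorphism of K_3; hence Aut(K_3) ≅ S_3, order 6.

the symmetric group on 3 letters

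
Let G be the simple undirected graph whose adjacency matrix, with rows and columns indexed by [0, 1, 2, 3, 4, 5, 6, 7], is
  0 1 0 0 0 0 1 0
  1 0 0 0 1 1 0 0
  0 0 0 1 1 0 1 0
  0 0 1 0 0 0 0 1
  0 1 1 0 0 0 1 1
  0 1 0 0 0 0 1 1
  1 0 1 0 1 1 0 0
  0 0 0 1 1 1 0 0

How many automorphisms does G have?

1

The degree sequence is [2, 3, 3, 2, 4, 3, 4, 3]. Checking the degree-preserving permutations of the vertex set shows that none except the identity preserves every edge, so Aut(G) is trivial.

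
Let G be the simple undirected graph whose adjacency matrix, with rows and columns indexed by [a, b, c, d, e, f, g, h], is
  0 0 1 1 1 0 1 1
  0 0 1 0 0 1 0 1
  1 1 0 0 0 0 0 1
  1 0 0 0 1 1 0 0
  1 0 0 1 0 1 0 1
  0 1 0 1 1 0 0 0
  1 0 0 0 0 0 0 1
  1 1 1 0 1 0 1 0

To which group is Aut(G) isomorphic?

The degree sequence is [5, 3, 3, 3, 4, 3, 2, 5]. Checking the degree-preserving permutations of the vertex set shows that none except the identity preserves every edge, so Aut(G) is trivial.

1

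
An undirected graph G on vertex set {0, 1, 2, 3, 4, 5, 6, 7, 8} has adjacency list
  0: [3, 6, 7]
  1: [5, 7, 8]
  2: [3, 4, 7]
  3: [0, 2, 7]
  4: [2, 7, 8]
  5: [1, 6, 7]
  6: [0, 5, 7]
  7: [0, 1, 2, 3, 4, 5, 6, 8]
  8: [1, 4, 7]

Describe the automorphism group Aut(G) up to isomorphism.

D_8

Vertex 7 is the unique vertex of degree 8; the remaining 8 vertices each have degree 3 and induce a cycle, so G is the wheel on 9 vertices with hub 7. With the hub fixed, the remaining symmetry is that of the rim cycle C_8, giving the dihedral group D_8.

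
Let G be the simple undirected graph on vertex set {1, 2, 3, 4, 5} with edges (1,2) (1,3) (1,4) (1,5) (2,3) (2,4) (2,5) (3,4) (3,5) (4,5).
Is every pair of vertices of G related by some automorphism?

Yes

All 5 vertices are pairwise adjacent: G = K_5. Every bijection on the vertex set is an automorphism of K_5; hence Aut(K_5) ≅ S_5, order 120. Under this action every vertex can be carried to every other, so G is vertex-transitive.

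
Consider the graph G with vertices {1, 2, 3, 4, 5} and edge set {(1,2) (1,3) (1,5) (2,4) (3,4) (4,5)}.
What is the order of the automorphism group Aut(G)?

12

The vertices split by degree into {1, 4} (degree 3) and {2, 3, 5} (degree 2); every edge runs between the two parts, so G is the complete bipartite graph K_{2,3}. The parts have unequal sizes, so no automorphism swaps them; each part is permuted independently, giving S_3 × S_2 of order 3!·2! = 12.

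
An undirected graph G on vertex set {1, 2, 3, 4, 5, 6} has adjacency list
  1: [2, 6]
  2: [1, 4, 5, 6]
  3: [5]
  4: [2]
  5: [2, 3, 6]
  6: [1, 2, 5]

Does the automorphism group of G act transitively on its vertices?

Vertex 1 is the only vertex of degree 2, so every automorphism fixes it; G is not vertex-transitive.

No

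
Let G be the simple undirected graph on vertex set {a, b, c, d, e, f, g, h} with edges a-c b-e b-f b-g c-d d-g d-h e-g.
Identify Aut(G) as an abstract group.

{e}

The degree sequence is [1, 3, 2, 3, 2, 1, 3, 1]. Checking the degree-preserving permutations of the vertex set shows that none except the identity preserves every edge, so Aut(G) is trivial.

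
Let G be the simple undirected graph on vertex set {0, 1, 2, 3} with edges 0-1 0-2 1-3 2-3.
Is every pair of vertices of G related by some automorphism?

Yes

G is 2-regular and bipartite on 2^2 = 4 vertices with girth 4; it is the hypercube graph Q_2. Aut(Q_2) consists of the signed permutations of the 2 coordinate axes: 2! permutations times 2^2 sign flips, so |Aut| = 2^2·2! = 8. This group acts transitively on the 4 vertices.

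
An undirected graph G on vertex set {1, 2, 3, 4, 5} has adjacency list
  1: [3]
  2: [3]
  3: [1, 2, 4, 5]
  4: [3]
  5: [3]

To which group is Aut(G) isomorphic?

the symmetric group on 4 letters

Vertex 3 has degree 4 and every other vertex has degree 1, so G is the star K_{1,4} with centre 3. Any automorphism fixes the centre and permutes the 4 leaves freely, so Aut(G) ≅ S_4 of order 4! = 24.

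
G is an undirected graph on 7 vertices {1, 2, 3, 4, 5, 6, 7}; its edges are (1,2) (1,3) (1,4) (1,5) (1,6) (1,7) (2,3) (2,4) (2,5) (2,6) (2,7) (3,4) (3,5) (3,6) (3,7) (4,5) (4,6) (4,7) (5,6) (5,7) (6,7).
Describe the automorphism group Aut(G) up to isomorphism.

the symmetric group on 7 letters

Every vertex has degree 6, so G is the complete graph K_7. Every bijection on the vertex set is an automorphism of K_7; hence Aut(K_7) ≅ S_7, order 5040.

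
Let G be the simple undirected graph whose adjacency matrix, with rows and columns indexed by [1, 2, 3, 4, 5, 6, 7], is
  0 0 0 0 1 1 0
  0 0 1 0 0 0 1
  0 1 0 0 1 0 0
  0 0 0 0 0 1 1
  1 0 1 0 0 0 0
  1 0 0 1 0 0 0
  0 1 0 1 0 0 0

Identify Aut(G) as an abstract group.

D_7

Every vertex has degree 2 and the graph is connected, so G is the 7-cycle C_7. The automorphisms of the 7-cycle are exactly the symmetries of a regular 7-gon: the dihedral group D_7, |D_7| = 14.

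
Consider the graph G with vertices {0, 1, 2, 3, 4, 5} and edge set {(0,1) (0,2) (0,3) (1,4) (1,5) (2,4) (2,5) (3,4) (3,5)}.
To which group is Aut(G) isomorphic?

S_3 ≀ Z_2

G is 3-regular and bipartite with parts {0, 4, 5} and {1, 2, 3} (each part is independent and every cross-pair is an edge), so G = K_{3,3}. Each part can be permuted independently (S_3 × S_3) and the two equal-size parts can also be swapped, giving (S_3 × S_3) ⋊ Z_2 of order 2·(3!)² = 72.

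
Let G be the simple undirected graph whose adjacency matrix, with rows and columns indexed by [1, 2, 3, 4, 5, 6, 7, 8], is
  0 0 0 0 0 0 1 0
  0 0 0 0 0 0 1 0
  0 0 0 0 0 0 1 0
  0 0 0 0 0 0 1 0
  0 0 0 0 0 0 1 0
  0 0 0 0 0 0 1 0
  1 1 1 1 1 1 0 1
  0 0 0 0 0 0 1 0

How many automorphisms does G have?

5040

Vertex 7 has degree 7 and every other vertex has degree 1, so G is the star K_{1,7} with centre 7. Any automorphism fixes the centre and permutes the 7 leaves freely, so Aut(G) ≅ S_7 of order 7! = 5040.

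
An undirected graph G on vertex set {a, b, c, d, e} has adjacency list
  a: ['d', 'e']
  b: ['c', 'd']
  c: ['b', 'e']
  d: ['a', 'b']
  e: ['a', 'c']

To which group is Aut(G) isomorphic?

the dihedral group of order 10

Every vertex has degree 2 and the graph is connected, so G is the 5-cycle C_5. The automorphisms of the 5-cycle are exactly the symmetries of a regular 5-gon: the dihedral group D_5, |D_5| = 10.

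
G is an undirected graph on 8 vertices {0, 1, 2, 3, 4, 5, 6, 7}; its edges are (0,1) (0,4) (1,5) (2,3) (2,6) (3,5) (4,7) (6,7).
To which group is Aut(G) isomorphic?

D_8

G is 2-regular and connected on 8 vertices, i.e. the cycle C_8. The automorphisms of the 8-cycle are exactly the symmetries of a regular 8-gon: the dihedral group D_8, |D_8| = 16.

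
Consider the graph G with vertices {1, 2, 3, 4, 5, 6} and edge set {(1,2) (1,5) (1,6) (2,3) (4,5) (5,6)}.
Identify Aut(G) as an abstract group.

Degrees alone do not determine every vertex (e.g. 1 and 5 both have degree 3), but their neighbour-degree multisets differ: N(1) has degrees [2, 2, 3] while N(5) has degrees [1, 2, 3]. Repeating this refinement separates all vertices, so the only automorphism is the identity.

the trivial group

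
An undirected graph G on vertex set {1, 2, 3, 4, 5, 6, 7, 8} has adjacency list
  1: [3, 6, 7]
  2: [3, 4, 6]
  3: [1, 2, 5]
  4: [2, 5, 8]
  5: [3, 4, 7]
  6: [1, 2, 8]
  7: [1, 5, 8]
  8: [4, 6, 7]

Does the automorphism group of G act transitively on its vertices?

G is 3-regular and bipartite on 2^3 = 8 vertices with girth 4; it is the hypercube graph Q_3. Aut(Q_3) consists of the signed permutations of the 3 coordinate axes: 3! permutations times 2^3 sign flips, so |Aut| = 2^3·3! = 48. This group acts transitively on the 8 vertices.

Yes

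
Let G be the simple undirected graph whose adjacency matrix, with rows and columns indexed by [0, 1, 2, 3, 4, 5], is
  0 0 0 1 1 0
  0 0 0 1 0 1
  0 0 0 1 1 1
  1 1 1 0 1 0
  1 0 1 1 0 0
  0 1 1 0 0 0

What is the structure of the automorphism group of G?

1

The degree sequence is [2, 2, 3, 4, 3, 2]. Checking the degree-preserving permutations of the vertex set shows that none except the identity preserves every edge, so Aut(G) is trivial.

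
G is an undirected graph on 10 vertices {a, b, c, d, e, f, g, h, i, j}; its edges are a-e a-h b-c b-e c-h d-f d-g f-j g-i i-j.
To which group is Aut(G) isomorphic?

D_5 ≀ Z_2

G has two connected components, {a, b, c, e, h} and {d, f, g, i, j}; each is 2-regular, so G = C_5 ⊔ C_5. Aut of a disjoint union of two copies of C_5 is the wreath product D_5 ≀ Z_2, of order 2·10² = 200.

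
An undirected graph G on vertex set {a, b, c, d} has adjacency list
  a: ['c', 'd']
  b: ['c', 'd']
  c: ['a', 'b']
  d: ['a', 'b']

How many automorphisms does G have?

Every vertex has degree 2 and the graph is connected, so G is the 4-cycle C_4. C_4 has 4 rotations and 4 reflections, so Aut(C_4) ≅ D_4 of order 8.

8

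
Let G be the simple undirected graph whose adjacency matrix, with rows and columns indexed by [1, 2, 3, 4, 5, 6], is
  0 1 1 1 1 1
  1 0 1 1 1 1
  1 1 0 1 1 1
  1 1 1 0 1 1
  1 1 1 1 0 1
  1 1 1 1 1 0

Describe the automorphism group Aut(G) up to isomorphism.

S_6

All 6 vertices are pairwise adjacent: G = K_6. Every bijection on the vertex set is an automorphism of K_6; hence Aut(K_6) ≅ S_6, order 720.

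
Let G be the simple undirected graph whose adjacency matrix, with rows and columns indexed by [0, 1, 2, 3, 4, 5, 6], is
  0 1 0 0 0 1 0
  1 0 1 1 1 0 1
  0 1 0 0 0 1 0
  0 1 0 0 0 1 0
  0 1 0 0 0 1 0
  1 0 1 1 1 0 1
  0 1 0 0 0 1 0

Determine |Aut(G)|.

The vertices split by degree into {1, 5} (degree 5) and {0, 2, 3, 4, 6} (degree 2); every edge runs between the two parts, so G is the complete bipartite graph K_{2,5}. The parts have unequal sizes, so no automorphism swaps them; each part is permuted independently, giving S_2 × S_5 of order 2!·5! = 240.

240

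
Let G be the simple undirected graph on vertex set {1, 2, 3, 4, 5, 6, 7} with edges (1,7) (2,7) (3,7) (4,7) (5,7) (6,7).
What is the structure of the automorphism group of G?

Vertex 7 has degree 6 and every other vertex has degree 1, so G is the star K_{1,6} with centre 7. The 6 leaves are pairwise interchangeable while the centre is fixed, giving Aut(G) = S_6.

the symmetric group on 6 letters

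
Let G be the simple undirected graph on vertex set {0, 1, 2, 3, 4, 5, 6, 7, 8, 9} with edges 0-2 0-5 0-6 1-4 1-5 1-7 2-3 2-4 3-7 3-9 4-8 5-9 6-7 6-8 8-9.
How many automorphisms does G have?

G is 3-regular on 10 vertices with no triangles and no 4-cycles (girth 5): this is the Petersen graph. Viewing the Petersen graph as the Kneser graph K(5,2) — vertices are 2-subsets of {1,…,5}, edges join disjoint pairs — its automorphisms are exactly the permutations of the 5-element set, so Aut ≅ S_5 of order 120.

120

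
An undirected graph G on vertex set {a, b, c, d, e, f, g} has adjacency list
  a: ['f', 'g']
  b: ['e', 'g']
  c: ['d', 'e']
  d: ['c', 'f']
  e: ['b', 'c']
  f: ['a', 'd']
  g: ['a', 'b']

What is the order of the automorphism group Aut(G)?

Every vertex has degree 2 and the graph is connected, so G is the 7-cycle C_7. C_7 has 7 rotations and 7 reflections, so Aut(C_7) ≅ D_7 of order 14.

14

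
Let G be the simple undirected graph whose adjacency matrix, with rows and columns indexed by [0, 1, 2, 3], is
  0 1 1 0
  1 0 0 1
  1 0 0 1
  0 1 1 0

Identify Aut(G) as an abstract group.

G is 2-regular and connected on 4 vertices, i.e. the cycle C_4. C_4 has 4 rotations and 4 reflections, so Aut(C_4) ≅ D_4 of order 8.

D_4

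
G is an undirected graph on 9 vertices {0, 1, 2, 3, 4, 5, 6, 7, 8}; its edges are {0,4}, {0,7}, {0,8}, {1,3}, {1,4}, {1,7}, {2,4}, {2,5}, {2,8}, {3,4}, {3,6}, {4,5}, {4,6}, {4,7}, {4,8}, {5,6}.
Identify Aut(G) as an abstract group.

Vertex 4 is the unique vertex of degree 8; the remaining 8 vertices each have degree 3 and induce a cycle, so G is the wheel on 9 vertices with hub 4. Every automorphism fixes the hub and acts on the rim 8-cycle, so Aut(G) ≅ Aut(C_8) = D_8 of order 16.

the dihedral group of order 16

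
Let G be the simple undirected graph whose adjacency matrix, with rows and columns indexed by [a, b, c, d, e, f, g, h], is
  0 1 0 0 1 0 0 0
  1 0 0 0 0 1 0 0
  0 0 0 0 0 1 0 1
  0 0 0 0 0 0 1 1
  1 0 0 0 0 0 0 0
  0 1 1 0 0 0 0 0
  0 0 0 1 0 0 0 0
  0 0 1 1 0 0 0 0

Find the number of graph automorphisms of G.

The degree sequence is [2, 2, 2, 2, 1, 2, 1, 2]; the two degree-1 vertices e and g are the ends of a path, so G = P_8. A path has exactly one nontrivial symmetry — reversal — giving Aut(G) of order 2.

2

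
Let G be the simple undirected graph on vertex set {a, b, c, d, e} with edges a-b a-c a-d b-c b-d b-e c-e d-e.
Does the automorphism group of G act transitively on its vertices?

Vertex b is the only vertex of degree 4, so every automorphism fixes it; G is not vertex-transitive.

No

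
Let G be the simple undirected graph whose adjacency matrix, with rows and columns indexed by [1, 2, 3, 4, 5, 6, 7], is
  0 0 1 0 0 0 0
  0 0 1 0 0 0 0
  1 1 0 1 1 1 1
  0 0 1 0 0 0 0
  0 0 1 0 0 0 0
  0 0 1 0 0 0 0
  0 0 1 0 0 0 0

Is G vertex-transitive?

No

Vertex 3 is the only vertex of degree 6, so every automorphism fixes it; G is not vertex-transitive.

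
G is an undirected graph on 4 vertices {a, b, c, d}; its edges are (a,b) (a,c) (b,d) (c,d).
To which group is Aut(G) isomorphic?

the dihedral group of order 8

G is 2-regular and connected on 4 vertices, i.e. the cycle C_4. C_4 has 4 rotations and 4 reflections, so Aut(C_4) ≅ D_4 of order 8.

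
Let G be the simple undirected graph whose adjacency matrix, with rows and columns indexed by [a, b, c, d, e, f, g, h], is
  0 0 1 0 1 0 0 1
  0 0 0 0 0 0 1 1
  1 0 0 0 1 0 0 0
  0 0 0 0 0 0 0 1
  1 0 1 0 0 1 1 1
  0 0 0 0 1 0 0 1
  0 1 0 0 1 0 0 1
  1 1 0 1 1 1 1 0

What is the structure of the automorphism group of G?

1

The degree sequence is [3, 2, 2, 1, 5, 2, 3, 6]. Checking the degree-preserving permutations of the vertex set shows that none except the identity preserves every edge, so Aut(G) is trivial.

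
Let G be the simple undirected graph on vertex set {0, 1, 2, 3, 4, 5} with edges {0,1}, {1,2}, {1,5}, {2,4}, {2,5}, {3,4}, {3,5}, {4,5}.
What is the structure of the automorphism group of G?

Degrees alone do not determine every vertex (e.g. 1 and 2 both have degree 3), but their neighbour-degree multisets differ: N(1) has degrees [1, 3, 4] while N(2) has degrees [3, 3, 4]. Repeating this refinement separates all vertices, so the only automorphism is the identity.

{e}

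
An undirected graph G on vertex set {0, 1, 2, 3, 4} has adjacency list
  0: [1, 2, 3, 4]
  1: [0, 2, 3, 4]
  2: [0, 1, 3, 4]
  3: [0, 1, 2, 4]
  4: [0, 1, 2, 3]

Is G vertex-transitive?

Every vertex has degree 4, so G is the complete graph K_5. Every bijection on the vertex set is an automorphism of K_5; hence Aut(K_5) ≅ S_5, order 120. This group acts transitively on the 5 vertices.

Yes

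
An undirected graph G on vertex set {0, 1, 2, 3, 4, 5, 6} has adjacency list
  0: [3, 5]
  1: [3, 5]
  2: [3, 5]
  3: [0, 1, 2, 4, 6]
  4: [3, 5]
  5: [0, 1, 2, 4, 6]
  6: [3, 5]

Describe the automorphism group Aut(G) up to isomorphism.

The vertices split by degree into {3, 5} (degree 5) and {0, 1, 2, 4, 6} (degree 2); every edge runs between the two parts, so G is the complete bipartite graph K_{2,5}. Automorphisms preserve the bipartition setwise (since the parts differ in size) and act as S_2 × S_5 within it; |Aut| = 240.

S_2 × S_5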